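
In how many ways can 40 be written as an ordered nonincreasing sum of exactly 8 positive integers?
p(40, 8 parts) = 3319

Partitions of n into exactly k parts are in bijection with partitions of n − k into at most k parts (subtract 1 from each part). So p(40, exactly 8) = p(32, parts ≤ 8). Computing via the recurrence p(m, j) = p(m, j−1) + p(m−j, j) gives 3319.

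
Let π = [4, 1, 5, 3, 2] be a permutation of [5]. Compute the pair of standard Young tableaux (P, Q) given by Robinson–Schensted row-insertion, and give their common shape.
P = [1, 2] / [3, 5] / [4];  Q = [1, 3] / [2, 4] / [5];  common shape = (2, 2, 1)

Row-insert the values π_1, π_2, … into P one at a time, bumping the leftmost entry strictly greater than the inserted value down to the next row. The recording tableau Q records, in position (i, j), the step at which that cell was added to P.
  Insert 4 (step 1): P = [4];  Q = [1]
  Insert 1 (step 2): P = [1] / [4];  Q = [1] / [2]
  Insert 5 (step 3): P = [1, 5] / [4];  Q = [1, 3] / [2]
  Insert 3 (step 4): P = [1, 3] / [4, 5];  Q = [1, 3] / [2, 4]
  Insert 2 (step 5): P = [1, 2] / [3, 5] / [4];  Q = [1, 3] / [2, 4] / [5]
Final shape: (2, 2, 1).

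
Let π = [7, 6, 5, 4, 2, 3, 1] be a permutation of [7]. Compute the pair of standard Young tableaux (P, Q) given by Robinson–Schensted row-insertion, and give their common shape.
P = [1, 3] / [2] / [4] / [5] / [6] / [7];  Q = [1, 6] / [2] / [3] / [4] / [5] / [7];  common shape = (2, 1, 1, 1, 1, 1)

Row-insert the values π_1, π_2, … into P one at a time, bumping the leftmost entry strictly greater than the inserted value down to the next row. The recording tableau Q records, in position (i, j), the step at which that cell was added to P.
  Insert 7 (step 1): P = [7];  Q = [1]
  Insert 6 (step 2): P = [6] / [7];  Q = [1] / [2]
  Insert 5 (step 3): P = [5] / [6] / [7];  Q = [1] / [2] / [3]
  Insert 4 (step 4): P = [4] / [5] / [6] / [7];  Q = [1] / [2] / [3] / [4]
  Insert 2 (step 5): P = [2] / [4] / [5] / [6] / [7];  Q = [1] / [2] / [3] / [4] / [5]
  Insert 3 (step 6): P = [2, 3] / [4] / [5] / [6] / [7];  Q = [1, 6] / [2] / [3] / [4] / [5]
  Insert 1 (step 7): P = [1, 3] / [2] / [4] / [5] / [6] / [7];  Q = [1, 6] / [2] / [3] / [4] / [5] / [7]
Final shape: (2, 1, 1, 1, 1, 1).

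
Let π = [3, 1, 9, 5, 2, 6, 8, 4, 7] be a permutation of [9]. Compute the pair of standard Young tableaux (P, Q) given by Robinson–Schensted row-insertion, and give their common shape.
P = [1, 2, 4, 7] / [3, 5, 6, 8] / [9];  Q = [1, 3, 6, 7] / [2, 4, 8, 9] / [5];  common shape = (4, 4, 1)

Row-insert the values π_1, π_2, … into P one at a time, bumping the leftmost entry strictly greater than the inserted value down to the next row. The recording tableau Q records, in position (i, j), the step at which that cell was added to P.
  Insert 3 (step 1): P = [3];  Q = [1]
  Insert 1 (step 2): P = [1] / [3];  Q = [1] / [2]
  Insert 9 (step 3): P = [1, 9] / [3];  Q = [1, 3] / [2]
  Insert 5 (step 4): P = [1, 5] / [3, 9];  Q = [1, 3] / [2, 4]
  Insert 2 (step 5): P = [1, 2] / [3, 5] / [9];  Q = [1, 3] / [2, 4] / [5]
  Insert 6 (step 6): P = [1, 2, 6] / [3, 5] / [9];  Q = [1, 3, 6] / [2, 4] / [5]
  Insert 8 (step 7): P = [1, 2, 6, 8] / [3, 5] / [9];  Q = [1, 3, 6, 7] / [2, 4] / [5]
  Insert 4 (step 8): P = [1, 2, 4, 8] / [3, 5, 6] / [9];  Q = [1, 3, 6, 7] / [2, 4, 8] / [5]
  Insert 7 (step 9): P = [1, 2, 4, 7] / [3, 5, 6, 8] / [9];  Q = [1, 3, 6, 7] / [2, 4, 8, 9] / [5]
Final shape: (4, 4, 1).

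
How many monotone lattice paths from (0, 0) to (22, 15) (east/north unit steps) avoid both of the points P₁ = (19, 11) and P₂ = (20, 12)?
Number of paths = 6286861860

Inclusion–exclusion. Total paths: C(37, 22) = 9364199760. Through P₁: C(30, 19)·C(7, 3) = 1911955500. Through P₂: C(32, 20)·C(5, 2) = 2257928400. Since P₁ is strictly southwest of P₂, a monotone path through both must visit P₁ then P₂; paths through both = C(30, 19)·C(2, 1)·C(5, 2) = 1092546000. Avoid both = 9364199760 − 1911955500 − 2257928400 + 1092546000 = 6286861860.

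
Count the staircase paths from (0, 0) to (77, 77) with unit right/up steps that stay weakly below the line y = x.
C_77 = 18793142726809884575211361279087545193250040

These NE paths below the diagonal are counted by the Catalan number C_n = (1/(n + 1)) · C(2n, n). For n = 77: C_77 = (1/78) · C(154, 77) = 1465865132691170996866486179768828525073503120/78 = 18793142726809884575211361279087545193250040.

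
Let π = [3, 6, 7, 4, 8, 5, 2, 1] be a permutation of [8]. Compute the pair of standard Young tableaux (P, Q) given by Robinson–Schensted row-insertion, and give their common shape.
P = [1, 4, 5, 8] / [2, 7] / [3] / [6];  Q = [1, 2, 3, 5] / [4, 6] / [7] / [8];  common shape = (4, 2, 1, 1)

Row-insert the values π_1, π_2, … into P one at a time, bumping the leftmost entry strictly greater than the inserted value down to the next row. The recording tableau Q records, in position (i, j), the step at which that cell was added to P.
  Insert 3 (step 1): P = [3];  Q = [1]
  Insert 6 (step 2): P = [3, 6];  Q = [1, 2]
  Insert 7 (step 3): P = [3, 6, 7];  Q = [1, 2, 3]
  Insert 4 (step 4): P = [3, 4, 7] / [6];  Q = [1, 2, 3] / [4]
  Insert 8 (step 5): P = [3, 4, 7, 8] / [6];  Q = [1, 2, 3, 5] / [4]
  Insert 5 (step 6): P = [3, 4, 5, 8] / [6, 7];  Q = [1, 2, 3, 5] / [4, 6]
  Insert 2 (step 7): P = [2, 4, 5, 8] / [3, 7] / [6];  Q = [1, 2, 3, 5] / [4, 6] / [7]
  Insert 1 (step 8): P = [1, 4, 5, 8] / [2, 7] / [3] / [6];  Q = [1, 2, 3, 5] / [4, 6] / [7] / [8]
Final shape: (4, 2, 1, 1).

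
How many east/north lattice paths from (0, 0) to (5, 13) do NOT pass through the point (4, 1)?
Number of paths = 8503

Total paths from (0, 0) to (5, 13): C(18, 5) = 8568. Paths through (4, 1): (paths (0, 0) → (4, 1)) × (paths (4, 1) → (5, 13)) = C(5, 4) · C(13, 1) = 5 · 13 = 65. Avoidance count = 8568 − 65 = 8503.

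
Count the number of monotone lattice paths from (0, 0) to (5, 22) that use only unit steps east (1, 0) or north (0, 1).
Number of paths = 80730

A monotone lattice path from (0, 0) to (5, 22) consists of 5 east steps and 22 north steps in some order, so it is determined by which 5 of the 27 steps are east. The count is C(27, 5) = 80730.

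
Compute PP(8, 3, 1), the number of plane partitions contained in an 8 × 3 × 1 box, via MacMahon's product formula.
PP(8, 3, 1) = 165

Evaluate the triple product over i = 1..8, j = 1..3, k = 1..1. The factors are (2/1) · (3/2) · (4/3) · (3/2) · (4/3) · (5/4) · (4/3) · (5/4) · … (24 factors total). The numerators and denominators telescope so the product is an integer; carrying out the multiplication exactly gives PP(8, 3, 1) = 165.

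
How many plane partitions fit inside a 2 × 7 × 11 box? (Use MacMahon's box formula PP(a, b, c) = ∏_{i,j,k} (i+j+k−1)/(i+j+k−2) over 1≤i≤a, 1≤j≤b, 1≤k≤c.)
PP(2, 7, 11) = 200443464

Evaluate the triple product over i = 1..2, j = 1..7, k = 1..11. The factors are (2/1) · (3/2) · (4/3) · (5/4) · (6/5) · (7/6) · (8/7) · (9/8) · … (154 factors total). The numerators and denominators telescope so the product is an integer; carrying out the multiplication exactly gives PP(2, 7, 11) = 200443464.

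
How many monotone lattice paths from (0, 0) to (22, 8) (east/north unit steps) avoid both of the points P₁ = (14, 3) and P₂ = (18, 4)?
Number of paths = 4703715

Inclusion–exclusion. Total paths: C(30, 22) = 5852925. Through P₁: C(17, 14)·C(13, 8) = 875160. Through P₂: C(22, 18)·C(8, 4) = 512050. Since P₁ is strictly southwest of P₂, a monotone path through both must visit P₁ then P₂; paths through both = C(17, 14)·C(5, 4)·C(8, 4) = 238000. Avoid both = 5852925 − 875160 − 512050 + 238000 = 4703715.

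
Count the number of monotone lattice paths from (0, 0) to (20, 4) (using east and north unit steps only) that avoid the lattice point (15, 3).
Number of paths = 5730

Total paths from (0, 0) to (20, 4): C(24, 20) = 10626. Paths through (15, 3): (paths (0, 0) → (15, 3)) × (paths (15, 3) → (20, 4)) = C(18, 15) · C(6, 5) = 816 · 6 = 4896. Avoidance count = 10626 − 4896 = 5730.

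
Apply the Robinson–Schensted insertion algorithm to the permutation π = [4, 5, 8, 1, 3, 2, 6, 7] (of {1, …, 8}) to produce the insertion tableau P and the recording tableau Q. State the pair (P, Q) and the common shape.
P = [1, 2, 6, 7] / [3, 5, 8] / [4];  Q = [1, 2, 3, 8] / [4, 5, 7] / [6];  common shape = (4, 3, 1)

Row-insert the values π_1, π_2, … into P one at a time, bumping the leftmost entry strictly greater than the inserted value down to the next row. The recording tableau Q records, in position (i, j), the step at which that cell was added to P.
  Insert 4 (step 1): P = [4];  Q = [1]
  Insert 5 (step 2): P = [4, 5];  Q = [1, 2]
  Insert 8 (step 3): P = [4, 5, 8];  Q = [1, 2, 3]
  Insert 1 (step 4): P = [1, 5, 8] / [4];  Q = [1, 2, 3] / [4]
  Insert 3 (step 5): P = [1, 3, 8] / [4, 5];  Q = [1, 2, 3] / [4, 5]
  Insert 2 (step 6): P = [1, 2, 8] / [3, 5] / [4];  Q = [1, 2, 3] / [4, 5] / [6]
  Insert 6 (step 7): P = [1, 2, 6] / [3, 5, 8] / [4];  Q = [1, 2, 3] / [4, 5, 7] / [6]
  Insert 7 (step 8): P = [1, 2, 6, 7] / [3, 5, 8] / [4];  Q = [1, 2, 3, 8] / [4, 5, 7] / [6]
Final shape: (4, 3, 1).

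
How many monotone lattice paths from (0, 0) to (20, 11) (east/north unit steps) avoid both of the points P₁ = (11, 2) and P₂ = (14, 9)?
Number of paths = 58260715

Inclusion–exclusion. Total paths: C(31, 20) = 84672315. Through P₁: C(13, 11)·C(18, 9) = 3792360. Through P₂: C(23, 14)·C(8, 6) = 22881320. Since P₁ is strictly southwest of P₂, a monotone path through both must visit P₁ then P₂; paths through both = C(13, 11)·C(10, 3)·C(8, 6) = 262080. Avoid both = 84672315 − 3792360 − 22881320 + 262080 = 58260715.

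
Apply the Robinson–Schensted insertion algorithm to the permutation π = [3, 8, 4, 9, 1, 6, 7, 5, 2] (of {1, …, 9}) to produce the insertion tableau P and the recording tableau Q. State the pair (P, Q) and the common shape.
P = [1, 2, 5, 7] / [3, 4] / [6, 9] / [8];  Q = [1, 2, 4, 7] / [3, 6] / [5, 8] / [9];  common shape = (4, 2, 2, 1)

Row-insert the values π_1, π_2, … into P one at a time, bumping the leftmost entry strictly greater than the inserted value down to the next row. The recording tableau Q records, in position (i, j), the step at which that cell was added to P.
  Insert 3 (step 1): P = [3];  Q = [1]
  Insert 8 (step 2): P = [3, 8];  Q = [1, 2]
  Insert 4 (step 3): P = [3, 4] / [8];  Q = [1, 2] / [3]
  Insert 9 (step 4): P = [3, 4, 9] / [8];  Q = [1, 2, 4] / [3]
  Insert 1 (step 5): P = [1, 4, 9] / [3] / [8];  Q = [1, 2, 4] / [3] / [5]
  Insert 6 (step 6): P = [1, 4, 6] / [3, 9] / [8];  Q = [1, 2, 4] / [3, 6] / [5]
  Insert 7 (step 7): P = [1, 4, 6, 7] / [3, 9] / [8];  Q = [1, 2, 4, 7] / [3, 6] / [5]
  Insert 5 (step 8): P = [1, 4, 5, 7] / [3, 6] / [8, 9];  Q = [1, 2, 4, 7] / [3, 6] / [5, 8]
  Insert 2 (step 9): P = [1, 2, 5, 7] / [3, 4] / [6, 9] / [8];  Q = [1, 2, 4, 7] / [3, 6] / [5, 8] / [9]
Final shape: (4, 2, 2, 1).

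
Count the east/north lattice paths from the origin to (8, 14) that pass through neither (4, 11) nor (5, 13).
Number of paths = 254103

Inclusion–exclusion. Total paths: C(22, 8) = 319770. Through P₁: C(15, 4)·C(7, 4) = 47775. Through P₂: C(18, 5)·C(4, 3) = 34272. Since P₁ is strictly southwest of P₂, a monotone path through both must visit P₁ then P₂; paths through both = C(15, 4)·C(3, 1)·C(4, 3) = 16380. Avoid both = 319770 − 47775 − 34272 + 16380 = 254103.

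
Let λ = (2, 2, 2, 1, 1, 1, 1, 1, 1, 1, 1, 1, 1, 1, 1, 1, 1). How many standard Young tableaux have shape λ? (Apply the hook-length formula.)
# SYT of shape (2, 2, 2, 1, 1, 1, 1, 1, 1, 1, 1, 1, 1, 1, 1, 1, 1) = 950

Hook-length formula: f^λ = n! / Π hook(c), product over all cells c of the Young diagram. For λ = (2, 2, 2, 1, 1, 1, 1, 1, 1, 1, 1, 1, 1, 1, 1, 1, 1), n = 20 boxes. Hook lengths by row (left-to-right, top-to-bottom): [18, 3]; [17, 2]; [16, 1]; [14]; [13]; [12]; [11]; [10]; [9]; [8]; [7]; [6]; [5]; [4]; [3]; [2]; [1]. Product of hooks = 2560949482291200. So f^λ = 20! / 2560949482291200 = 2432902008176640000 / 2560949482291200 = 950.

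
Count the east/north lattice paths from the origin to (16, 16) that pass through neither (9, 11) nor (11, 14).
Number of paths = 409722270

Inclusion–exclusion. Total paths: C(32, 16) = 601080390. Through P₁: C(20, 9)·C(12, 7) = 133024320. Through P₂: C(25, 11)·C(7, 5) = 93605400. Since P₁ is strictly southwest of P₂, a monotone path through both must visit P₁ then P₂; paths through both = C(20, 9)·C(5, 2)·C(7, 5) = 35271600. Avoid both = 601080390 − 133024320 − 93605400 + 35271600 = 409722270.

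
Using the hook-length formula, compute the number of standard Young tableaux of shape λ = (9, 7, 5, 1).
# SYT of shape (9, 7, 5, 1) = 213393180

Hook-length formula: f^λ = n! / Π hook(c), product over all cells c of the Young diagram. For λ = (9, 7, 5, 1), n = 22 boxes. Hook lengths by row (left-to-right, top-to-bottom): [12, 10, 9, 8, 7, 5, 4, 2, 1]; [9, 7, 6, 5, 4, 2, 1]; [6, 4, 3, 2, 1]; [1]. Product of hooks = 5267275776000. So f^λ = 22! / 5267275776000 = 1124000727777607680000 / 5267275776000 = 213393180.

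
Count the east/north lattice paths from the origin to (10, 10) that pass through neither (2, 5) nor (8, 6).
Number of paths = 114889

Inclusion–exclusion. Total paths: C(20, 10) = 184756. Through P₁: C(7, 2)·C(13, 8) = 27027. Through P₂: C(14, 8)·C(6, 2) = 45045. Since P₁ is strictly southwest of P₂, a monotone path through both must visit P₁ then P₂; paths through both = C(7, 2)·C(7, 6)·C(6, 2) = 2205. Avoid both = 184756 − 27027 − 45045 + 2205 = 114889.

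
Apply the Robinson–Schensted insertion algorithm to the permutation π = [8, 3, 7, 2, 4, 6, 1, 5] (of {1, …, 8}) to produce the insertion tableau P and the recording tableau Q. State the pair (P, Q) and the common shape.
P = [1, 4, 5] / [2, 6] / [3, 7] / [8];  Q = [1, 3, 6] / [2, 5] / [4, 8] / [7];  common shape = (3, 2, 2, 1)

Row-insert the values π_1, π_2, … into P one at a time, bumping the leftmost entry strictly greater than the inserted value down to the next row. The recording tableau Q records, in position (i, j), the step at which that cell was added to P.
  Insert 8 (step 1): P = [8];  Q = [1]
  Insert 3 (step 2): P = [3] / [8];  Q = [1] / [2]
  Insert 7 (step 3): P = [3, 7] / [8];  Q = [1, 3] / [2]
  Insert 2 (step 4): P = [2, 7] / [3] / [8];  Q = [1, 3] / [2] / [4]
  Insert 4 (step 5): P = [2, 4] / [3, 7] / [8];  Q = [1, 3] / [2, 5] / [4]
  Insert 6 (step 6): P = [2, 4, 6] / [3, 7] / [8];  Q = [1, 3, 6] / [2, 5] / [4]
  Insert 1 (step 7): P = [1, 4, 6] / [2, 7] / [3] / [8];  Q = [1, 3, 6] / [2, 5] / [4] / [7]
  Insert 5 (step 8): P = [1, 4, 5] / [2, 6] / [3, 7] / [8];  Q = [1, 3, 6] / [2, 5] / [4, 8] / [7]
Final shape: (3, 2, 2, 1).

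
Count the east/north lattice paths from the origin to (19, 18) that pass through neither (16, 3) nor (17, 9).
Number of paths = 17500364011

Inclusion–exclusion. Total paths: C(37, 19) = 17672631900. Through P₁: C(19, 16)·C(18, 3) = 790704. Through P₂: C(26, 17)·C(11, 2) = 171850250. Since P₁ is strictly southwest of P₂, a monotone path through both must visit P₁ then P₂; paths through both = C(19, 16)·C(7, 1)·C(11, 2) = 373065. Avoid both = 17672631900 − 790704 − 171850250 + 373065 = 17500364011.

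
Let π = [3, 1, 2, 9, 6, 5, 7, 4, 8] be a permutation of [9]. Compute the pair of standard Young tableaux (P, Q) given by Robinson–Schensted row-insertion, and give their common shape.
P = [1, 2, 4, 7, 8] / [3, 5] / [6] / [9];  Q = [1, 3, 4, 7, 9] / [2, 5] / [6] / [8];  common shape = (5, 2, 1, 1)

Row-insert the values π_1, π_2, … into P one at a time, bumping the leftmost entry strictly greater than the inserted value down to the next row. The recording tableau Q records, in position (i, j), the step at which that cell was added to P.
  Insert 3 (step 1): P = [3];  Q = [1]
  Insert 1 (step 2): P = [1] / [3];  Q = [1] / [2]
  Insert 2 (step 3): P = [1, 2] / [3];  Q = [1, 3] / [2]
  Insert 9 (step 4): P = [1, 2, 9] / [3];  Q = [1, 3, 4] / [2]
  Insert 6 (step 5): P = [1, 2, 6] / [3, 9];  Q = [1, 3, 4] / [2, 5]
  Insert 5 (step 6): P = [1, 2, 5] / [3, 6] / [9];  Q = [1, 3, 4] / [2, 5] / [6]
  Insert 7 (step 7): P = [1, 2, 5, 7] / [3, 6] / [9];  Q = [1, 3, 4, 7] / [2, 5] / [6]
  Insert 4 (step 8): P = [1, 2, 4, 7] / [3, 5] / [6] / [9];  Q = [1, 3, 4, 7] / [2, 5] / [6] / [8]
  Insert 8 (step 9): P = [1, 2, 4, 7, 8] / [3, 5] / [6] / [9];  Q = [1, 3, 4, 7, 9] / [2, 5] / [6] / [8]
Final shape: (5, 2, 1, 1).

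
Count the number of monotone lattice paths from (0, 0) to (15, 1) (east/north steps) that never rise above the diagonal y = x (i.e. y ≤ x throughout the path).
Number of paths = 15

By the reflection principle (André's argument), the number of monotone paths to (15, 1) with n ≤ m that never go above y = x is C(16, 15) − C(16, 16) = 16 − 1 = 15.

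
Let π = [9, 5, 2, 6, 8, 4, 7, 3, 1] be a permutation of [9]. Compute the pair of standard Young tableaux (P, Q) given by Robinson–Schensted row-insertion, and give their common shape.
P = [1, 3, 7] / [2, 6, 8] / [4] / [5] / [9];  Q = [1, 4, 5] / [2, 6, 7] / [3] / [8] / [9];  common shape = (3, 3, 1, 1, 1)

Row-insert the values π_1, π_2, … into P one at a time, bumping the leftmost entry strictly greater than the inserted value down to the next row. The recording tableau Q records, in position (i, j), the step at which that cell was added to P.
  Insert 9 (step 1): P = [9];  Q = [1]
  Insert 5 (step 2): P = [5] / [9];  Q = [1] / [2]
  Insert 2 (step 3): P = [2] / [5] / [9];  Q = [1] / [2] / [3]
  Insert 6 (step 4): P = [2, 6] / [5] / [9];  Q = [1, 4] / [2] / [3]
  Insert 8 (step 5): P = [2, 6, 8] / [5] / [9];  Q = [1, 4, 5] / [2] / [3]
  Insert 4 (step 6): P = [2, 4, 8] / [5, 6] / [9];  Q = [1, 4, 5] / [2, 6] / [3]
  Insert 7 (step 7): P = [2, 4, 7] / [5, 6, 8] / [9];  Q = [1, 4, 5] / [2, 6, 7] / [3]
  Insert 3 (step 8): P = [2, 3, 7] / [4, 6, 8] / [5] / [9];  Q = [1, 4, 5] / [2, 6, 7] / [3] / [8]
  Insert 1 (step 9): P = [1, 3, 7] / [2, 6, 8] / [4] / [5] / [9];  Q = [1, 4, 5] / [2, 6, 7] / [3] / [8] / [9]
Final shape: (3, 3, 1, 1, 1).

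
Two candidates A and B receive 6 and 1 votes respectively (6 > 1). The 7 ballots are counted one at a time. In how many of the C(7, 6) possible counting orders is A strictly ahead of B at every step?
Strict-lead orderings = 5

Total orderings of the 7 votes with 6 for A: C(7, 6) = 7. By the Bertrand ballot formula (Cycle Lemma / reflection principle), the number of orderings in which A is strictly ahead of B throughout is (p − q)/(p + q) · C(p + q, p) = (6 − 1)/(6 + 1) · 7 = 5.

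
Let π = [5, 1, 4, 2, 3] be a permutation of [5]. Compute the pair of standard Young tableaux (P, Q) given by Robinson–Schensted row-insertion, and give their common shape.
P = [1, 2, 3] / [4] / [5];  Q = [1, 3, 5] / [2] / [4];  common shape = (3, 1, 1)

Row-insert the values π_1, π_2, … into P one at a time, bumping the leftmost entry strictly greater than the inserted value down to the next row. The recording tableau Q records, in position (i, j), the step at which that cell was added to P.
  Insert 5 (step 1): P = [5];  Q = [1]
  Insert 1 (step 2): P = [1] / [5];  Q = [1] / [2]
  Insert 4 (step 3): P = [1, 4] / [5];  Q = [1, 3] / [2]
  Insert 2 (step 4): P = [1, 2] / [4] / [5];  Q = [1, 3] / [2] / [4]
  Insert 3 (step 5): P = [1, 2, 3] / [4] / [5];  Q = [1, 3, 5] / [2] / [4]
Final shape: (3, 1, 1).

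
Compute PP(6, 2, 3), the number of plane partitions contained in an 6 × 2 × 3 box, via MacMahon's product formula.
PP(6, 2, 3) = 2520

Evaluate the triple product over i = 1..6, j = 1..2, k = 1..3. The factors are (2/1) · (3/2) · (4/3) · (3/2) · (4/3) · (5/4) · (3/2) · (4/3) · … (36 factors total). The numerators and denominators telescope so the product is an integer; carrying out the multiplication exactly gives PP(6, 2, 3) = 2520.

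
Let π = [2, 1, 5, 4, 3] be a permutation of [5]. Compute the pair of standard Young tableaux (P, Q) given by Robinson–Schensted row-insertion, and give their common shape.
P = [1, 3] / [2, 4] / [5];  Q = [1, 3] / [2, 4] / [5];  common shape = (2, 2, 1)

Row-insert the values π_1, π_2, … into P one at a time, bumping the leftmost entry strictly greater than the inserted value down to the next row. The recording tableau Q records, in position (i, j), the step at which that cell was added to P.
  Insert 2 (step 1): P = [2];  Q = [1]
  Insert 1 (step 2): P = [1] / [2];  Q = [1] / [2]
  Insert 5 (step 3): P = [1, 5] / [2];  Q = [1, 3] / [2]
  Insert 4 (step 4): P = [1, 4] / [2, 5];  Q = [1, 3] / [2, 4]
  Insert 3 (step 5): P = [1, 3] / [2, 4] / [5];  Q = [1, 3] / [2, 4] / [5]
Final shape: (2, 2, 1).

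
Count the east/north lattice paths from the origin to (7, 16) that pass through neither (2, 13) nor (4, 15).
Number of paths = 226293

Inclusion–exclusion. Total paths: C(23, 7) = 245157. Through P₁: C(15, 2)·C(8, 5) = 5880. Through P₂: C(19, 4)·C(4, 3) = 15504. Since P₁ is strictly southwest of P₂, a monotone path through both must visit P₁ then P₂; paths through both = C(15, 2)·C(4, 2)·C(4, 3) = 2520. Avoid both = 245157 − 5880 − 15504 + 2520 = 226293.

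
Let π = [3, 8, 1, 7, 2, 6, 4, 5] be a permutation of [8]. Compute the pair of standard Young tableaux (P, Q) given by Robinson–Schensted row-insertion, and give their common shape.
P = [1, 2, 4, 5] / [3, 6] / [7] / [8];  Q = [1, 2, 6, 8] / [3, 4] / [5] / [7];  common shape = (4, 2, 1, 1)

Row-insert the values π_1, π_2, … into P one at a time, bumping the leftmost entry strictly greater than the inserted value down to the next row. The recording tableau Q records, in position (i, j), the step at which that cell was added to P.
  Insert 3 (step 1): P = [3];  Q = [1]
  Insert 8 (step 2): P = [3, 8];  Q = [1, 2]
  Insert 1 (step 3): P = [1, 8] / [3];  Q = [1, 2] / [3]
  Insert 7 (step 4): P = [1, 7] / [3, 8];  Q = [1, 2] / [3, 4]
  Insert 2 (step 5): P = [1, 2] / [3, 7] / [8];  Q = [1, 2] / [3, 4] / [5]
  Insert 6 (step 6): P = [1, 2, 6] / [3, 7] / [8];  Q = [1, 2, 6] / [3, 4] / [5]
  Insert 4 (step 7): P = [1, 2, 4] / [3, 6] / [7] / [8];  Q = [1, 2, 6] / [3, 4] / [5] / [7]
  Insert 5 (step 8): P = [1, 2, 4, 5] / [3, 6] / [7] / [8];  Q = [1, 2, 6, 8] / [3, 4] / [5] / [7]
Final shape: (4, 2, 1, 1).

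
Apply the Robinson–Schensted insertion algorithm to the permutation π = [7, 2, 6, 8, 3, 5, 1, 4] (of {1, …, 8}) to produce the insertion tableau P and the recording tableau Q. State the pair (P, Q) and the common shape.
P = [1, 3, 4] / [2, 5] / [6, 8] / [7];  Q = [1, 3, 4] / [2, 6] / [5, 8] / [7];  common shape = (3, 2, 2, 1)

Row-insert the values π_1, π_2, … into P one at a time, bumping the leftmost entry strictly greater than the inserted value down to the next row. The recording tableau Q records, in position (i, j), the step at which that cell was added to P.
  Insert 7 (step 1): P = [7];  Q = [1]
  Insert 2 (step 2): P = [2] / [7];  Q = [1] / [2]
  Insert 6 (step 3): P = [2, 6] / [7];  Q = [1, 3] / [2]
  Insert 8 (step 4): P = [2, 6, 8] / [7];  Q = [1, 3, 4] / [2]
  Insert 3 (step 5): P = [2, 3, 8] / [6] / [7];  Q = [1, 3, 4] / [2] / [5]
  Insert 5 (step 6): P = [2, 3, 5] / [6, 8] / [7];  Q = [1, 3, 4] / [2, 6] / [5]
  Insert 1 (step 7): P = [1, 3, 5] / [2, 8] / [6] / [7];  Q = [1, 3, 4] / [2, 6] / [5] / [7]
  Insert 4 (step 8): P = [1, 3, 4] / [2, 5] / [6, 8] / [7];  Q = [1, 3, 4] / [2, 6] / [5, 8] / [7]
Final shape: (3, 2, 2, 1).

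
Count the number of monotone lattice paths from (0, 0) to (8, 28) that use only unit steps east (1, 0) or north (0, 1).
Number of paths = 30260340

A monotone lattice path from (0, 0) to (8, 28) consists of 8 east steps and 28 north steps in some order, so it is determined by which 8 of the 36 steps are east. The count is C(36, 8) = 30260340.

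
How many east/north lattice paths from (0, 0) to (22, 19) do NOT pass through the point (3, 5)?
Number of paths = 198809355000

Total paths from (0, 0) to (22, 19): C(41, 22) = 244662670200. Paths through (3, 5): (paths (0, 0) → (3, 5)) × (paths (3, 5) → (22, 19)) = C(8, 3) · C(33, 19) = 56 · 818809200 = 45853315200. Avoidance count = 244662670200 − 45853315200 = 198809355000.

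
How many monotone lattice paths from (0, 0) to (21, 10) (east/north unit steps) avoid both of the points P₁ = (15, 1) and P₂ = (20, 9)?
Number of paths = 24283259

Inclusion–exclusion. Total paths: C(31, 21) = 44352165. Through P₁: C(16, 15)·C(15, 6) = 80080. Through P₂: C(29, 20)·C(2, 1) = 20030010. Since P₁ is strictly southwest of P₂, a monotone path through both must visit P₁ then P₂; paths through both = C(16, 15)·C(13, 5)·C(2, 1) = 41184. Avoid both = 44352165 − 80080 − 20030010 + 41184 = 24283259.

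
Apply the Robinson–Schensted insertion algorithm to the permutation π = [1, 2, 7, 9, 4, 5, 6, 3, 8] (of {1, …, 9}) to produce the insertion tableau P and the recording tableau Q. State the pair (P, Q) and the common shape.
P = [1, 2, 3, 5, 6, 8] / [4, 9] / [7];  Q = [1, 2, 3, 4, 7, 9] / [5, 6] / [8];  common shape = (6, 2, 1)

Row-insert the values π_1, π_2, … into P one at a time, bumping the leftmost entry strictly greater than the inserted value down to the next row. The recording tableau Q records, in position (i, j), the step at which that cell was added to P.
  Insert 1 (step 1): P = [1];  Q = [1]
  Insert 2 (step 2): P = [1, 2];  Q = [1, 2]
  Insert 7 (step 3): P = [1, 2, 7];  Q = [1, 2, 3]
  Insert 9 (step 4): P = [1, 2, 7, 9];  Q = [1, 2, 3, 4]
  Insert 4 (step 5): P = [1, 2, 4, 9] / [7];  Q = [1, 2, 3, 4] / [5]
  Insert 5 (step 6): P = [1, 2, 4, 5] / [7, 9];  Q = [1, 2, 3, 4] / [5, 6]
  Insert 6 (step 7): P = [1, 2, 4, 5, 6] / [7, 9];  Q = [1, 2, 3, 4, 7] / [5, 6]
  Insert 3 (step 8): P = [1, 2, 3, 5, 6] / [4, 9] / [7];  Q = [1, 2, 3, 4, 7] / [5, 6] / [8]
  Insert 8 (step 9): P = [1, 2, 3, 5, 6, 8] / [4, 9] / [7];  Q = [1, 2, 3, 4, 7, 9] / [5, 6] / [8]
Final shape: (6, 2, 1).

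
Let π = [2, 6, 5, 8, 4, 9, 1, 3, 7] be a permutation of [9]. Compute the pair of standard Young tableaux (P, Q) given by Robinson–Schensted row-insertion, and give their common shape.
P = [1, 3, 7, 9] / [2, 4, 8] / [5] / [6];  Q = [1, 2, 4, 6] / [3, 8, 9] / [5] / [7];  common shape = (4, 3, 1, 1)

Row-insert the values π_1, π_2, … into P one at a time, bumping the leftmost entry strictly greater than the inserted value down to the next row. The recording tableau Q records, in position (i, j), the step at which that cell was added to P.
  Insert 2 (step 1): P = [2];  Q = [1]
  Insert 6 (step 2): P = [2, 6];  Q = [1, 2]
  Insert 5 (step 3): P = [2, 5] / [6];  Q = [1, 2] / [3]
  Insert 8 (step 4): P = [2, 5, 8] / [6];  Q = [1, 2, 4] / [3]
  Insert 4 (step 5): P = [2, 4, 8] / [5] / [6];  Q = [1, 2, 4] / [3] / [5]
  Insert 9 (step 6): P = [2, 4, 8, 9] / [5] / [6];  Q = [1, 2, 4, 6] / [3] / [5]
  Insert 1 (step 7): P = [1, 4, 8, 9] / [2] / [5] / [6];  Q = [1, 2, 4, 6] / [3] / [5] / [7]
  Insert 3 (step 8): P = [1, 3, 8, 9] / [2, 4] / [5] / [6];  Q = [1, 2, 4, 6] / [3, 8] / [5] / [7]
  Insert 7 (step 9): P = [1, 3, 7, 9] / [2, 4, 8] / [5] / [6];  Q = [1, 2, 4, 6] / [3, 8, 9] / [5] / [7]
Final shape: (4, 3, 1, 1).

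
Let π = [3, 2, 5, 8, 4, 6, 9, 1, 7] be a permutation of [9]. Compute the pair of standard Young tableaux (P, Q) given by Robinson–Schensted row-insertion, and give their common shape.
P = [1, 4, 6, 7] / [2, 5, 8, 9] / [3];  Q = [1, 3, 4, 7] / [2, 5, 6, 9] / [8];  common shape = (4, 4, 1)

Row-insert the values π_1, π_2, … into P one at a time, bumping the leftmost entry strictly greater than the inserted value down to the next row. The recording tableau Q records, in position (i, j), the step at which that cell was added to P.
  Insert 3 (step 1): P = [3];  Q = [1]
  Insert 2 (step 2): P = [2] / [3];  Q = [1] / [2]
  Insert 5 (step 3): P = [2, 5] / [3];  Q = [1, 3] / [2]
  Insert 8 (step 4): P = [2, 5, 8] / [3];  Q = [1, 3, 4] / [2]
  Insert 4 (step 5): P = [2, 4, 8] / [3, 5];  Q = [1, 3, 4] / [2, 5]
  Insert 6 (step 6): P = [2, 4, 6] / [3, 5, 8];  Q = [1, 3, 4] / [2, 5, 6]
  Insert 9 (step 7): P = [2, 4, 6, 9] / [3, 5, 8];  Q = [1, 3, 4, 7] / [2, 5, 6]
  Insert 1 (step 8): P = [1, 4, 6, 9] / [2, 5, 8] / [3];  Q = [1, 3, 4, 7] / [2, 5, 6] / [8]
  Insert 7 (step 9): P = [1, 4, 6, 7] / [2, 5, 8, 9] / [3];  Q = [1, 3, 4, 7] / [2, 5, 6, 9] / [8]
Final shape: (4, 4, 1).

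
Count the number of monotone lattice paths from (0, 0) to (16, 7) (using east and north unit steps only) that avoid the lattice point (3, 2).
Number of paths = 159477

Total paths from (0, 0) to (16, 7): C(23, 16) = 245157. Paths through (3, 2): (paths (0, 0) → (3, 2)) × (paths (3, 2) → (16, 7)) = C(5, 3) · C(18, 13) = 10 · 8568 = 85680. Avoidance count = 245157 − 85680 = 159477.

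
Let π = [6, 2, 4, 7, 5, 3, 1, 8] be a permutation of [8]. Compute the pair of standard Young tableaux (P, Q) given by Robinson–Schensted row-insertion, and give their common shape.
P = [1, 3, 5, 8] / [2, 7] / [4] / [6];  Q = [1, 3, 4, 8] / [2, 5] / [6] / [7];  common shape = (4, 2, 1, 1)

Row-insert the values π_1, π_2, … into P one at a time, bumping the leftmost entry strictly greater than the inserted value down to the next row. The recording tableau Q records, in position (i, j), the step at which that cell was added to P.
  Insert 6 (step 1): P = [6];  Q = [1]
  Insert 2 (step 2): P = [2] / [6];  Q = [1] / [2]
  Insert 4 (step 3): P = [2, 4] / [6];  Q = [1, 3] / [2]
  Insert 7 (step 4): P = [2, 4, 7] / [6];  Q = [1, 3, 4] / [2]
  Insert 5 (step 5): P = [2, 4, 5] / [6, 7];  Q = [1, 3, 4] / [2, 5]
  Insert 3 (step 6): P = [2, 3, 5] / [4, 7] / [6];  Q = [1, 3, 4] / [2, 5] / [6]
  Insert 1 (step 7): P = [1, 3, 5] / [2, 7] / [4] / [6];  Q = [1, 3, 4] / [2, 5] / [6] / [7]
  Insert 8 (step 8): P = [1, 3, 5, 8] / [2, 7] / [4] / [6];  Q = [1, 3, 4, 8] / [2, 5] / [6] / [7]
Final shape: (4, 2, 1, 1).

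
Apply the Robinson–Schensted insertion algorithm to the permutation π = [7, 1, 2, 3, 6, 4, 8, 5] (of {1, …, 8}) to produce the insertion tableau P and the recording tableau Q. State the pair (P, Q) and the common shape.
P = [1, 2, 3, 4, 5] / [6, 8] / [7];  Q = [1, 3, 4, 5, 7] / [2, 8] / [6];  common shape = (5, 2, 1)

Row-insert the values π_1, π_2, … into P one at a time, bumping the leftmost entry strictly greater than the inserted value down to the next row. The recording tableau Q records, in position (i, j), the step at which that cell was added to P.
  Insert 7 (step 1): P = [7];  Q = [1]
  Insert 1 (step 2): P = [1] / [7];  Q = [1] / [2]
  Insert 2 (step 3): P = [1, 2] / [7];  Q = [1, 3] / [2]
  Insert 3 (step 4): P = [1, 2, 3] / [7];  Q = [1, 3, 4] / [2]
  Insert 6 (step 5): P = [1, 2, 3, 6] / [7];  Q = [1, 3, 4, 5] / [2]
  Insert 4 (step 6): P = [1, 2, 3, 4] / [6] / [7];  Q = [1, 3, 4, 5] / [2] / [6]
  Insert 8 (step 7): P = [1, 2, 3, 4, 8] / [6] / [7];  Q = [1, 3, 4, 5, 7] / [2] / [6]
  Insert 5 (step 8): P = [1, 2, 3, 4, 5] / [6, 8] / [7];  Q = [1, 3, 4, 5, 7] / [2, 8] / [6]
Final shape: (5, 2, 1).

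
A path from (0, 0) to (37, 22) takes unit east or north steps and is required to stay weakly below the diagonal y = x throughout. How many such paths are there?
Number of paths = 3774474706526160

By the reflection principle (André's argument), the number of monotone paths to (37, 22) with n ≤ m that never go above y = x is C(59, 37) − C(59, 38) = 8964377427999630 − 5189902721473470 = 3774474706526160.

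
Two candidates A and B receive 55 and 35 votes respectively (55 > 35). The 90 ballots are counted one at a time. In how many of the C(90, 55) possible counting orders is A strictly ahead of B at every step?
Strict-lead orderings = 2516575224913393684839072

Total orderings of the 90 votes with 55 for A: C(90, 55) = 11324588512110271581775824. By the Bertrand ballot formula (Cycle Lemma / reflection principle), the number of orderings in which A is strictly ahead of B throughout is (p − q)/(p + q) · C(p + q, p) = (55 − 35)/(55 + 35) · 11324588512110271581775824 = 2516575224913393684839072.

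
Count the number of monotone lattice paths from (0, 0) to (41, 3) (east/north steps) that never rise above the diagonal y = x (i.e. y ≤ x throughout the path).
Number of paths = 12298

By the reflection principle (André's argument), the number of monotone paths to (41, 3) with n ≤ m that never go above y = x is C(44, 41) − C(44, 42) = 13244 − 946 = 12298.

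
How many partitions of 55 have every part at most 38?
p(55, parts ≤ 38) = 450361

Use the recurrence p(n, m) = p(n, m−1) + p(n−m, m): either the largest part is < m (count p(n, m−1)) or the largest part is exactly m (remove one copy of m, count p(n−m, m)). With p(0, ·) = 1 this gives p(55, parts ≤ 38) = 450361. (By conjugating Young diagrams, this also counts partitions of 55 into at most 38 parts.)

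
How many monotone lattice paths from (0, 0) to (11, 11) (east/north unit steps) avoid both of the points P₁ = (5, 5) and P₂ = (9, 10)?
Number of paths = 290706

Inclusion–exclusion. Total paths: C(22, 11) = 705432. Through P₁: C(10, 5)·C(12, 6) = 232848. Through P₂: C(19, 9)·C(3, 2) = 277134. Since P₁ is strictly southwest of P₂, a monotone path through both must visit P₁ then P₂; paths through both = C(10, 5)·C(9, 4)·C(3, 2) = 95256. Avoid both = 705432 − 232848 − 277134 + 95256 = 290706.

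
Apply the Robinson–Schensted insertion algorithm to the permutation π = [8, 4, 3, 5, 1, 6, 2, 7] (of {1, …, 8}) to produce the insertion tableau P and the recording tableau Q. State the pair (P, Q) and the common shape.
P = [1, 2, 6, 7] / [3, 5] / [4] / [8];  Q = [1, 4, 6, 8] / [2, 7] / [3] / [5];  common shape = (4, 2, 1, 1)

Row-insert the values π_1, π_2, … into P one at a time, bumping the leftmost entry strictly greater than the inserted value down to the next row. The recording tableau Q records, in position (i, j), the step at which that cell was added to P.
  Insert 8 (step 1): P = [8];  Q = [1]
  Insert 4 (step 2): P = [4] / [8];  Q = [1] / [2]
  Insert 3 (step 3): P = [3] / [4] / [8];  Q = [1] / [2] / [3]
  Insert 5 (step 4): P = [3, 5] / [4] / [8];  Q = [1, 4] / [2] / [3]
  Insert 1 (step 5): P = [1, 5] / [3] / [4] / [8];  Q = [1, 4] / [2] / [3] / [5]
  Insert 6 (step 6): P = [1, 5, 6] / [3] / [4] / [8];  Q = [1, 4, 6] / [2] / [3] / [5]
  Insert 2 (step 7): P = [1, 2, 6] / [3, 5] / [4] / [8];  Q = [1, 4, 6] / [2, 7] / [3] / [5]
  Insert 7 (step 8): P = [1, 2, 6, 7] / [3, 5] / [4] / [8];  Q = [1, 4, 6, 8] / [2, 7] / [3] / [5]
Final shape: (4, 2, 1, 1).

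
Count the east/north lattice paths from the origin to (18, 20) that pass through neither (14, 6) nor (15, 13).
Number of paths = 29003545410

Inclusion–exclusion. Total paths: C(38, 18) = 33578000610. Through P₁: C(20, 14)·C(18, 4) = 118605600. Through P₂: C(28, 15)·C(10, 3) = 4493059200. Since P₁ is strictly southwest of P₂, a monotone path through both must visit P₁ then P₂; paths through both = C(20, 14)·C(8, 1)·C(10, 3) = 37209600. Avoid both = 33578000610 − 118605600 − 4493059200 + 37209600 = 29003545410.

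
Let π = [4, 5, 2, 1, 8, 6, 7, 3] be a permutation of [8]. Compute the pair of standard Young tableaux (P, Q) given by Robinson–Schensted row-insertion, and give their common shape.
P = [1, 3, 6, 7] / [2, 5] / [4, 8];  Q = [1, 2, 5, 7] / [3, 6] / [4, 8];  common shape = (4, 2, 2)

Row-insert the values π_1, π_2, … into P one at a time, bumping the leftmost entry strictly greater than the inserted value down to the next row. The recording tableau Q records, in position (i, j), the step at which that cell was added to P.
  Insert 4 (step 1): P = [4];  Q = [1]
  Insert 5 (step 2): P = [4, 5];  Q = [1, 2]
  Insert 2 (step 3): P = [2, 5] / [4];  Q = [1, 2] / [3]
  Insert 1 (step 4): P = [1, 5] / [2] / [4];  Q = [1, 2] / [3] / [4]
  Insert 8 (step 5): P = [1, 5, 8] / [2] / [4];  Q = [1, 2, 5] / [3] / [4]
  Insert 6 (step 6): P = [1, 5, 6] / [2, 8] / [4];  Q = [1, 2, 5] / [3, 6] / [4]
  Insert 7 (step 7): P = [1, 5, 6, 7] / [2, 8] / [4];  Q = [1, 2, 5, 7] / [3, 6] / [4]
  Insert 3 (step 8): P = [1, 3, 6, 7] / [2, 5] / [4, 8];  Q = [1, 2, 5, 7] / [3, 6] / [4, 8]
Final shape: (4, 2, 2).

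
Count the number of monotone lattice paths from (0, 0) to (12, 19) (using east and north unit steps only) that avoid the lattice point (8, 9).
Number of paths = 116786215

Total paths from (0, 0) to (12, 19): C(31, 12) = 141120525. Paths through (8, 9): (paths (0, 0) → (8, 9)) × (paths (8, 9) → (12, 19)) = C(17, 8) · C(14, 4) = 24310 · 1001 = 24334310. Avoidance count = 141120525 − 24334310 = 116786215.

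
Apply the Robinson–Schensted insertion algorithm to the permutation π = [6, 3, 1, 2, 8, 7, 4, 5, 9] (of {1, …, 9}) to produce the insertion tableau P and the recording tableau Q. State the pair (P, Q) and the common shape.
P = [1, 2, 4, 5, 9] / [3, 7] / [6, 8];  Q = [1, 4, 5, 8, 9] / [2, 6] / [3, 7];  common shape = (5, 2, 2)

Row-insert the values π_1, π_2, … into P one at a time, bumping the leftmost entry strictly greater than the inserted value down to the next row. The recording tableau Q records, in position (i, j), the step at which that cell was added to P.
  Insert 6 (step 1): P = [6];  Q = [1]
  Insert 3 (step 2): P = [3] / [6];  Q = [1] / [2]
  Insert 1 (step 3): P = [1] / [3] / [6];  Q = [1] / [2] / [3]
  Insert 2 (step 4): P = [1, 2] / [3] / [6];  Q = [1, 4] / [2] / [3]
  Insert 8 (step 5): P = [1, 2, 8] / [3] / [6];  Q = [1, 4, 5] / [2] / [3]
  Insert 7 (step 6): P = [1, 2, 7] / [3, 8] / [6];  Q = [1, 4, 5] / [2, 6] / [3]
  Insert 4 (step 7): P = [1, 2, 4] / [3, 7] / [6, 8];  Q = [1, 4, 5] / [2, 6] / [3, 7]
  Insert 5 (step 8): P = [1, 2, 4, 5] / [3, 7] / [6, 8];  Q = [1, 4, 5, 8] / [2, 6] / [3, 7]
  Insert 9 (step 9): P = [1, 2, 4, 5, 9] / [3, 7] / [6, 8];  Q = [1, 4, 5, 8, 9] / [2, 6] / [3, 7]
Final shape: (5, 2, 2).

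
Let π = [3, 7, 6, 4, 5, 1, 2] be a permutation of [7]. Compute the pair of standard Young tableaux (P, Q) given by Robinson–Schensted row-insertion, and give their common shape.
P = [1, 2, 5] / [3, 4] / [6] / [7];  Q = [1, 2, 5] / [3, 7] / [4] / [6];  common shape = (3, 2, 1, 1)

Row-insert the values π_1, π_2, … into P one at a time, bumping the leftmost entry strictly greater than the inserted value down to the next row. The recording tableau Q records, in position (i, j), the step at which that cell was added to P.
  Insert 3 (step 1): P = [3];  Q = [1]
  Insert 7 (step 2): P = [3, 7];  Q = [1, 2]
  Insert 6 (step 3): P = [3, 6] / [7];  Q = [1, 2] / [3]
  Insert 4 (step 4): P = [3, 4] / [6] / [7];  Q = [1, 2] / [3] / [4]
  Insert 5 (step 5): P = [3, 4, 5] / [6] / [7];  Q = [1, 2, 5] / [3] / [4]
  Insert 1 (step 6): P = [1, 4, 5] / [3] / [6] / [7];  Q = [1, 2, 5] / [3] / [4] / [6]
  Insert 2 (step 7): P = [1, 2, 5] / [3, 4] / [6] / [7];  Q = [1, 2, 5] / [3, 7] / [4] / [6]
Final shape: (3, 2, 1, 1).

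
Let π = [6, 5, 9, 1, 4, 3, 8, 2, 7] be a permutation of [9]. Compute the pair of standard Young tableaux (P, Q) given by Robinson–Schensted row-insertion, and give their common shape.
P = [1, 2, 7] / [3, 8] / [4, 9] / [5] / [6];  Q = [1, 3, 7] / [2, 5] / [4, 9] / [6] / [8];  common shape = (3, 2, 2, 1, 1)

Row-insert the values π_1, π_2, … into P one at a time, bumping the leftmost entry strictly greater than the inserted value down to the next row. The recording tableau Q records, in position (i, j), the step at which that cell was added to P.
  Insert 6 (step 1): P = [6];  Q = [1]
  Insert 5 (step 2): P = [5] / [6];  Q = [1] / [2]
  Insert 9 (step 3): P = [5, 9] / [6];  Q = [1, 3] / [2]
  Insert 1 (step 4): P = [1, 9] / [5] / [6];  Q = [1, 3] / [2] / [4]
  Insert 4 (step 5): P = [1, 4] / [5, 9] / [6];  Q = [1, 3] / [2, 5] / [4]
  Insert 3 (step 6): P = [1, 3] / [4, 9] / [5] / [6];  Q = [1, 3] / [2, 5] / [4] / [6]
  Insert 8 (step 7): P = [1, 3, 8] / [4, 9] / [5] / [6];  Q = [1, 3, 7] / [2, 5] / [4] / [6]
  Insert 2 (step 8): P = [1, 2, 8] / [3, 9] / [4] / [5] / [6];  Q = [1, 3, 7] / [2, 5] / [4] / [6] / [8]
  Insert 7 (step 9): P = [1, 2, 7] / [3, 8] / [4, 9] / [5] / [6];  Q = [1, 3, 7] / [2, 5] / [4, 9] / [6] / [8]
Final shape: (3, 2, 2, 1, 1).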